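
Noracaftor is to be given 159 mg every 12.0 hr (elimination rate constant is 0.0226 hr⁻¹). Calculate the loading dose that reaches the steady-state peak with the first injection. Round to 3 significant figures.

669 mg

Accumulation ratio R = 1 / (1 − e^(−kτ)) = 1 / (1 − e^(−0.02260×12.0)) = 1 / (1 − 0.7625) = 4.210
Loading dose = maintenance dose × R = 159 × 4.210 ≈ 669 mg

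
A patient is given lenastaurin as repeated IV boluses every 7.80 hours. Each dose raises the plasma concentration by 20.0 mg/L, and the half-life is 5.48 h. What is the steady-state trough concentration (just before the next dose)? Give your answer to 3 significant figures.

k = ln 2 / 5.48 = 0.1265 h⁻¹
Fraction remaining after one interval: e^(−kτ) = e^(−0.1265 × 7.80) = 0.3728
R = 1 / (1 − 0.3728) = 1.594
Css,max = 20.0 × 1.594 = 31.89 mg/L
Css,min = Css,max × e^(−kτ) = 31.89 × 0.3728 ≈ 11.9 mg/L

11.9 mg/L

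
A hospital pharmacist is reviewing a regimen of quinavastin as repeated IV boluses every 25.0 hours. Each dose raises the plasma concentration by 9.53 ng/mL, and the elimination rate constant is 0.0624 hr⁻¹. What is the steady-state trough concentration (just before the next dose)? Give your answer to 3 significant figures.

Fraction remaining after one interval: e^(−kτ) = e^(−0.06240 × 25.0) = 0.2101
R = 1 / (1 − 0.2101) = 1.266
Css,max = 9.53 × 1.266 = 12.07 ng/mL
Css,min = Css,max × e^(−kτ) = 12.07 × 0.2101 ≈ 2.54 ng/mL

2.54 ng/mL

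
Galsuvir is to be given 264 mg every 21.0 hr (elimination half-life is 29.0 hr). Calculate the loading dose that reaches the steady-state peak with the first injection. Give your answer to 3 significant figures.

669 mg

k = ln 2 / 29.0 = 0.02390 hr⁻¹
Accumulation ratio R = 1 / (1 − e^(−kτ)) = 1 / (1 − e^(−0.02390×21.0)) = 1 / (1 − 0.6054) = 2.534
Loading dose = maintenance dose × R = 264 × 2.534 ≈ 669 mg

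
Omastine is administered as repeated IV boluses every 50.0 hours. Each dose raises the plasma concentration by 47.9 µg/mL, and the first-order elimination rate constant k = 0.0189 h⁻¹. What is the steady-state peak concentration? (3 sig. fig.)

78.4 µg/mL

Fraction remaining after one interval: e^(−kτ) = e^(−0.01890 × 50.0) = 0.3887
R = 1 / (1 − 0.3887) = 1.636
Css,max = 47.9 × 1.636 ≈ 78.4 µg/mL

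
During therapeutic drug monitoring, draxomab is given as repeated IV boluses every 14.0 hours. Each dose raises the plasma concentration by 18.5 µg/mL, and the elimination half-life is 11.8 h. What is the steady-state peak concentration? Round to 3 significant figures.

k = ln 2 / 11.8 = 0.05874 h⁻¹
Fraction remaining after one interval: e^(−kτ) = e^(−0.05874 × 14.0) = 0.4394
R = 1 / (1 − 0.4394) = 1.784
Css,max = 18.5 × 1.784 ≈ 33.0 µg/mL

33.0 µg/mL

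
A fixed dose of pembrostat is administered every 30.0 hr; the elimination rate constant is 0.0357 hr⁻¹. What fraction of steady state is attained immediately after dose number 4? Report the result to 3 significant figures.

f_n = 1 − e^(−nkτ) = 1 − e^(−4 × 0.03570 × 30.0) = 1 − e^(−4.284) = 1 − 0.01379 ≈ 0.986

0.986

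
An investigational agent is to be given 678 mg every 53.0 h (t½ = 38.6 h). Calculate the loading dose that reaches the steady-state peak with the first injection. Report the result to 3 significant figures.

k = ln 2 / 38.6 = 0.01796 h⁻¹
Accumulation ratio R = 1 / (1 − e^(−kτ)) = 1 / (1 − e^(−0.01796×53.0)) = 1 / (1 − 0.3861) = 1.629
Loading dose = maintenance dose × R = 678 × 1.629 ≈ 1100 mg

1100 mg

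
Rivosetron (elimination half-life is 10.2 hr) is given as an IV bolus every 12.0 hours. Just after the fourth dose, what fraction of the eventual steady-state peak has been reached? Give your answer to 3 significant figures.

0.962

k = ln 2 / 10.2 = 0.06796 hr⁻¹
f_n = 1 − e^(−nkτ) = 1 − e^(−4 × 0.06796 × 12.0) = 1 − e^(−3.262) = 1 − 0.03832 ≈ 0.962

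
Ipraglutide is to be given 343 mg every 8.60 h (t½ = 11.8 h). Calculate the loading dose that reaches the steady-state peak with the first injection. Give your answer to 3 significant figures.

k = ln 2 / 11.8 = 0.05874 h⁻¹
Accumulation ratio R = 1 / (1 − e^(−kτ)) = 1 / (1 − e^(−0.05874×8.60)) = 1 / (1 − 0.6034) = 2.521
Loading dose = maintenance dose × R = 343 × 2.521 ≈ 865 mg

865 mg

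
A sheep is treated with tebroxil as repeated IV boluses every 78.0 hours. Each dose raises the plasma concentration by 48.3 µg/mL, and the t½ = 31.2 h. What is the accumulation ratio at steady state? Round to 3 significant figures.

k = ln 2 / 31.2 = 0.02222 h⁻¹
Fraction remaining after one interval: e^(−kτ) = e^(−0.02222 × 78.0) = 0.1768
R = 1 / (1 − 0.1768) = 1 / 0.8232 ≈ 1.21

1.21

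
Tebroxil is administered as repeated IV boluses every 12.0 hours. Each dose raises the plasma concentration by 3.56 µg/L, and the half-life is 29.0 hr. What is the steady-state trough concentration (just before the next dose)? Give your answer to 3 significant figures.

10.7 µg/L

k = ln 2 / 29.0 = 0.02390 hr⁻¹
Fraction remaining after one interval: e^(−kτ) = e^(−0.02390 × 12.0) = 0.7506
R = 1 / (1 − 0.7506) = 4.010
Css,max = 3.56 × 4.010 = 14.28 µg/L
Css,min = Css,max × e^(−kτ) = 14.28 × 0.7506 ≈ 10.7 µg/L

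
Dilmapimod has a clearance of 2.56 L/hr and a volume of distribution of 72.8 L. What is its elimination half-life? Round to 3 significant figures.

19.7 hours

k = CL / V = 2.56 / 72.8 = 0.03516 hr⁻¹
t½ = ln 2 / k = ln 2 / 0.03516 ≈ 19.7 hours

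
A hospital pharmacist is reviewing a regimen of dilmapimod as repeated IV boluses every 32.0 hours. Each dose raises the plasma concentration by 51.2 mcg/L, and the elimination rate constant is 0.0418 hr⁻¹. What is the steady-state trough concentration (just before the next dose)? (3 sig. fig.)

18.2 mcg/L

Fraction remaining after one interval: e^(−kτ) = e^(−0.04180 × 32.0) = 0.2625
R = 1 / (1 − 0.2625) = 1.356
Css,max = 51.2 × 1.356 = 69.42 mcg/L
Css,min = Css,max × e^(−kτ) = 69.42 × 0.2625 ≈ 18.2 mcg/L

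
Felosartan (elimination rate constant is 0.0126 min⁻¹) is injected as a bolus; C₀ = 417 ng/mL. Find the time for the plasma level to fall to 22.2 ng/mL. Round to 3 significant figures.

233 minutes

C(t) = C₀ e^(−kt)  ⇒  t = ln(C₀/C) / k
t = ln(417/22.2) / 0.01260 = 2.933 / 0.01260 ≈ 233 minutes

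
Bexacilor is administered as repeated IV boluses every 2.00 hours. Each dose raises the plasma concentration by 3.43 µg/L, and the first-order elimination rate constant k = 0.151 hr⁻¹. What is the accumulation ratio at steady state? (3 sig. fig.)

3.84

Fraction remaining after one interval: e^(−kτ) = e^(−0.1510 × 2.00) = 0.7393
R = 1 / (1 − 0.7393) = 1 / 0.2607 ≈ 3.84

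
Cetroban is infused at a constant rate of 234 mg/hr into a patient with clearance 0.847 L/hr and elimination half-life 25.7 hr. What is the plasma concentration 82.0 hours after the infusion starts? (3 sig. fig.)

Css = rate / CL = 234 / 0.847 = 276.3 µg/mL
k = ln 2 / 25.7 = 0.02697 hr⁻¹
C(t) = Css (1 − e^(−kt)) = 276.3 × (1 − e^(−2.212)) = 276.3 × 0.8905 ≈ 246 µg/mL

246 µg/mL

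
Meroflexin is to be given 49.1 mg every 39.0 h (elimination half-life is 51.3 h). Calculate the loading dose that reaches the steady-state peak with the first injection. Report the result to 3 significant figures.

k = ln 2 / 51.3 = 0.01351 h⁻¹
Accumulation ratio R = 1 / (1 − e^(−kτ)) = 1 / (1 − e^(−0.01351×39.0)) = 1 / (1 − 0.5904) = 2.441
Loading dose = maintenance dose × R = 49.1 × 2.441 ≈ 120 mg

120 mg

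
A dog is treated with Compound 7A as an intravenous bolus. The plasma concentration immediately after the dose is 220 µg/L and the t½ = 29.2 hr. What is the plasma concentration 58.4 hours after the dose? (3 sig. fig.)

k = ln 2 / 29.2 = 0.02374 hr⁻¹
58.4 hr is 2.000 half-lives, so C = 220 × (1/2)^2.000 = 220 × 0.2500 ≈ 55.0 µg/L

55.0 µg/L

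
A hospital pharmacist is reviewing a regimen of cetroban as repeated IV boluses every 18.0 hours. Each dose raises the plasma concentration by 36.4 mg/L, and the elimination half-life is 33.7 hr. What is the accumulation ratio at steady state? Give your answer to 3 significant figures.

k = ln 2 / 33.7 = 0.02057 hr⁻¹
Fraction remaining after one interval: e^(−kτ) = e^(−0.02057 × 18.0) = 0.6906
R = 1 / (1 − 0.6906) = 1 / 0.3094 ≈ 3.23

3.23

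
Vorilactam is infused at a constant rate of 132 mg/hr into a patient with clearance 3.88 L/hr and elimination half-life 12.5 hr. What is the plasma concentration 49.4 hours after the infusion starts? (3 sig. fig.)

31.8 µg/mL

Css = rate / CL = 132 / 3.88 = 34.02 µg/mL
k = ln 2 / 12.5 = 0.05545 hr⁻¹
C(t) = Css (1 − e^(−kt)) = 34.02 × (1 − e^(−2.739)) = 34.02 × 0.9354 ≈ 31.8 µg/mL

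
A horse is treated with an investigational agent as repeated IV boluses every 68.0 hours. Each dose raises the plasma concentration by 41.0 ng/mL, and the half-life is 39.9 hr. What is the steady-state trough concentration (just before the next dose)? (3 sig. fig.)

18.2 ng/mL

k = ln 2 / 39.9 = 0.01737 hr⁻¹
Fraction remaining after one interval: e^(−kτ) = e^(−0.01737 × 68.0) = 0.3069
R = 1 / (1 − 0.3069) = 1.443
Css,max = 41.0 × 1.443 = 59.15 ng/mL
Css,min = Css,max × e^(−kτ) = 59.15 × 0.3069 ≈ 18.2 ng/mL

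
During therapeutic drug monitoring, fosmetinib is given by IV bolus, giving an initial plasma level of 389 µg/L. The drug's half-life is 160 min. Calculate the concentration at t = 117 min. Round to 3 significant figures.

234 µg/L

k = ln 2 / 160 = 0.004332 min⁻¹
C(t) = C₀ e^(−kt) = 389 × e^(−0.004332 × 117) = 389 × e^(−0.5069) = 389 × 0.6024 ≈ 234 µg/L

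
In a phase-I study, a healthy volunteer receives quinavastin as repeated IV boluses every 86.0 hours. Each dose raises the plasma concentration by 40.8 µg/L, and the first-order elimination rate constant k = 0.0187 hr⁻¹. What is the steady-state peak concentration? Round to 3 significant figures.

Fraction remaining after one interval: e^(−kτ) = e^(−0.01870 × 86.0) = 0.2002
R = 1 / (1 − 0.2002) = 1.250
Css,max = 40.8 × 1.250 ≈ 51.0 µg/L

51.0 µg/L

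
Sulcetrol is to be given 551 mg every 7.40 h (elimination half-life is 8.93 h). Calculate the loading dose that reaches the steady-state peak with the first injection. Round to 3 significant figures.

k = ln 2 / 8.93 = 0.07762 h⁻¹
Accumulation ratio R = 1 / (1 − e^(−kτ)) = 1 / (1 − e^(−0.07762×7.40)) = 1 / (1 − 0.5630) = 2.289
Loading dose = maintenance dose × R = 551 × 2.289 ≈ 1260 mg

1260 mg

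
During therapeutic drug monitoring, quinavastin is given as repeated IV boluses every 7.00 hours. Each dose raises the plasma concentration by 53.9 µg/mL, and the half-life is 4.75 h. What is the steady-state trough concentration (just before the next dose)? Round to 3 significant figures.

k = ln 2 / 4.75 = 0.1459 h⁻¹
Fraction remaining after one interval: e^(−kτ) = e^(−0.1459 × 7.00) = 0.3601
R = 1 / (1 − 0.3601) = 1.563
Css,max = 53.9 × 1.563 = 84.23 µg/mL
Css,min = Css,max × e^(−kτ) = 84.23 × 0.3601 ≈ 30.3 µg/mL

30.3 µg/mL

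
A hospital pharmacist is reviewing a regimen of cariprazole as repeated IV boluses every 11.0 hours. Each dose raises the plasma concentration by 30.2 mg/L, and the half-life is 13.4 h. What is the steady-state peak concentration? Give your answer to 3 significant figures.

k = ln 2 / 13.4 = 0.05173 h⁻¹
Fraction remaining after one interval: e^(−kτ) = e^(−0.05173 × 11.0) = 0.5661
R = 1 / (1 − 0.5661) = 2.305
Css,max = 30.2 × 2.305 ≈ 69.6 mg/L

69.6 mg/L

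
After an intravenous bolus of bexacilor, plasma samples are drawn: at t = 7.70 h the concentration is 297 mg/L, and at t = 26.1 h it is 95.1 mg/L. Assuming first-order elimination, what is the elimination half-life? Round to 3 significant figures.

11.2 hours

k = ln(C₁/C₂) / (t₂ − t₁) = ln(297/95.1) / (26.1 − 7.70)
  = 1.139 / 18.40 = 0.06189 h⁻¹
t½ = ln 2 / k = ln 2 / 0.06189 ≈ 11.2 hours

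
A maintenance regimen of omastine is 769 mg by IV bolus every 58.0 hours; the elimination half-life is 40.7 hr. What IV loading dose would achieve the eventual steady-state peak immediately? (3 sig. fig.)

k = ln 2 / 40.7 = 0.01703 hr⁻¹
Accumulation ratio R = 1 / (1 − e^(−kτ)) = 1 / (1 − e^(−0.01703×58.0)) = 1 / (1 − 0.3724) = 1.593
Loading dose = maintenance dose × R = 769 × 1.593 ≈ 1230 mg

1230 mg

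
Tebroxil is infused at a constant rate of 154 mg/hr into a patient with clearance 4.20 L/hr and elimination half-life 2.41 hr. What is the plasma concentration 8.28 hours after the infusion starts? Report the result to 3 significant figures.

33.3 µg/mL

Css = rate / CL = 154 / 4.20 = 36.67 µg/mL
k = ln 2 / 2.41 = 0.2876 hr⁻¹
C(t) = Css (1 − e^(−kt)) = 36.67 × (1 − e^(−2.381)) = 36.67 × 0.9076 ≈ 33.3 µg/mL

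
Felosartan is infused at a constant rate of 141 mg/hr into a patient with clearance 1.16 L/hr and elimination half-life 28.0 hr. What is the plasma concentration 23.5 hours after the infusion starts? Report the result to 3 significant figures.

Css = rate / CL = 141 / 1.16 = 121.6 mg/L
k = ln 2 / 28.0 = 0.02476 hr⁻¹
C(t) = Css (1 − e^(−kt)) = 121.6 × (1 − e^(−0.5817)) = 121.6 × 0.4411 ≈ 53.6 mg/L

53.6 mg/L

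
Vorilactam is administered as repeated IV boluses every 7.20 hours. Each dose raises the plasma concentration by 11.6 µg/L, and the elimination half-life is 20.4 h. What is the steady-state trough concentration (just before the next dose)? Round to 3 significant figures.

41.9 µg/L

k = ln 2 / 20.4 = 0.03398 h⁻¹
Fraction remaining after one interval: e^(−kτ) = e^(−0.03398 × 7.20) = 0.7830
R = 1 / (1 − 0.7830) = 4.608
Css,max = 11.6 × 4.608 = 53.45 µg/L
Css,min = Css,max × e^(−kτ) = 53.45 × 0.7830 ≈ 41.9 µg/L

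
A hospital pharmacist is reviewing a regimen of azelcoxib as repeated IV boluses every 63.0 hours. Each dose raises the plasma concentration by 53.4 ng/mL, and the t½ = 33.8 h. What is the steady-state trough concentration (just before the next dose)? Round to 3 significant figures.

k = ln 2 / 33.8 = 0.02051 h⁻¹
Fraction remaining after one interval: e^(−kτ) = e^(−0.02051 × 63.0) = 0.2747
R = 1 / (1 − 0.2747) = 1.379
Css,max = 53.4 × 1.379 = 73.63 ng/mL
Css,min = Css,max × e^(−kτ) = 73.63 × 0.2747 ≈ 20.2 ng/mL

20.2 ng/mL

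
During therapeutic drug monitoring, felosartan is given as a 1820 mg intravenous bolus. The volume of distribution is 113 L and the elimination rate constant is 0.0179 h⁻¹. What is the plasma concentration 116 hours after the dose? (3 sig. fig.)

C₀ = dose / V = 1820 / 113 = 16.11 µg/mL
C(t) = C₀ e^(−kt) = 16.11 × e^(−0.01790 × 116) = 16.11 × e^(−2.076) = 16.11 × 0.1254 ≈ 2.02 µg/mL

2.02 µg/mL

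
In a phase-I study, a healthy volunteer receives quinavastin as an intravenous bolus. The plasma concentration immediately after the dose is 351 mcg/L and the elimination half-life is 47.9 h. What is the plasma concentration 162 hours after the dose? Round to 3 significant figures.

33.7 mcg/L

k = ln 2 / 47.9 = 0.01447 h⁻¹
C(t) = C₀ e^(−kt) = 351 × e^(−0.01447 × 162) = 351 × e^(−2.344) = 351 × 0.09592 ≈ 33.7 mcg/L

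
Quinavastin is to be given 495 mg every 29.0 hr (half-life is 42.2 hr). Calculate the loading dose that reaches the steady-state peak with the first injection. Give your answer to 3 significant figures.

k = ln 2 / 42.2 = 0.01643 hr⁻¹
Accumulation ratio R = 1 / (1 − e^(−kτ)) = 1 / (1 − e^(−0.01643×29.0)) = 1 / (1 − 0.6211) = 2.639
Loading dose = maintenance dose × R = 495 × 2.639 ≈ 1310 mg

1310 mg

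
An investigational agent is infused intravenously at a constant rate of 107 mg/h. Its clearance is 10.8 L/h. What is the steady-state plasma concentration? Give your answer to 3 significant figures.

Css = infusion rate / CL = 107 / 10.8 ≈ 9.91 µg/mL

9.91 µg/mL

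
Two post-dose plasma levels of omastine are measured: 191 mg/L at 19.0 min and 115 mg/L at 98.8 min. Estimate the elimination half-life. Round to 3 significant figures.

109 minutes

k = ln(C₁/C₂) / (t₂ − t₁) = ln(191/115) / (98.8 − 19.0)
  = 0.5073 / 79.80 = 0.006358 min⁻¹
t½ = ln 2 / k = ln 2 / 0.006358 ≈ 109 minutes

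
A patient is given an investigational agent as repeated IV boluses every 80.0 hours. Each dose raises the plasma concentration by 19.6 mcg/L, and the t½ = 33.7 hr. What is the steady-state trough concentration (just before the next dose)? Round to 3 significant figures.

k = ln 2 / 33.7 = 0.02057 hr⁻¹
Fraction remaining after one interval: e^(−kτ) = e^(−0.02057 × 80.0) = 0.1929
R = 1 / (1 − 0.1929) = 1.239
Css,max = 19.6 × 1.239 = 24.29 mcg/L
Css,min = Css,max × e^(−kτ) = 24.29 × 0.1929 ≈ 4.69 mcg/L

4.69 mcg/L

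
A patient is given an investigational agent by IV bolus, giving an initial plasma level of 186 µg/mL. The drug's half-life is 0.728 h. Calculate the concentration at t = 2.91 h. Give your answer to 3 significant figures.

k = ln 2 / 0.728 = 0.9521 h⁻¹
C(t) = C₀ e^(−kt) = 186 × e^(−0.9521 × 2.91) = 186 × e^(−2.771) = 186 × 0.06262 ≈ 11.6 µg/mL

11.6 µg/mL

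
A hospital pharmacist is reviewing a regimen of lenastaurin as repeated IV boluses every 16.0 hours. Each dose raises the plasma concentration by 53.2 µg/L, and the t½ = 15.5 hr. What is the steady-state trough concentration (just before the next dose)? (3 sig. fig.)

k = ln 2 / 15.5 = 0.04472 hr⁻¹
Fraction remaining after one interval: e^(−kτ) = e^(−0.04472 × 16.0) = 0.4889
R = 1 / (1 − 0.4889) = 1.957
Css,max = 53.2 × 1.957 = 104.1 µg/L
Css,min = Css,max × e^(−kτ) = 104.1 × 0.4889 ≈ 50.9 µg/L

50.9 µg/L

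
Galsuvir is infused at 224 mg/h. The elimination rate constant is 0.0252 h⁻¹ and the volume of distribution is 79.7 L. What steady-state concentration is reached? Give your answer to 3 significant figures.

CL = k · V = 0.0252 × 79.7 = 2.008 L/h
Css = rate / CL = 224 / 2.008 ≈ 112 mg/L

112 mg/L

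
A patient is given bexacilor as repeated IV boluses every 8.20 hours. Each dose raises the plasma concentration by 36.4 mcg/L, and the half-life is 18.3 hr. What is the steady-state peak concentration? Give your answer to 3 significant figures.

136 mcg/L

k = ln 2 / 18.3 = 0.03788 hr⁻¹
Fraction remaining after one interval: e^(−kτ) = e^(−0.03788 × 8.20) = 0.7330
R = 1 / (1 − 0.7330) = 3.746
Css,max = 36.4 × 3.746 ≈ 136 mcg/L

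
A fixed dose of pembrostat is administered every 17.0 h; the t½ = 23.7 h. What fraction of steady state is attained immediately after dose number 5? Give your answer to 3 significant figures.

0.917

k = ln 2 / 23.7 = 0.02925 h⁻¹
f_n = 1 − e^(−nkτ) = 1 − e^(−5 × 0.02925 × 17.0) = 1 − e^(−2.486) = 1 − 0.08324 ≈ 0.917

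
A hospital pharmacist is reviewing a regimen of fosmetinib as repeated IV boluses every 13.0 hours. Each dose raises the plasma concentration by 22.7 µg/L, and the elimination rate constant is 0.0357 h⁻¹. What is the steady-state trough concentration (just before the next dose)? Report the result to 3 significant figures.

38.4 µg/L

Fraction remaining after one interval: e^(−kτ) = e^(−0.03570 × 13.0) = 0.6287
R = 1 / (1 − 0.6287) = 2.693
Css,max = 22.7 × 2.693 = 61.14 µg/L
Css,min = Css,max × e^(−kτ) = 61.14 × 0.6287 ≈ 38.4 µg/L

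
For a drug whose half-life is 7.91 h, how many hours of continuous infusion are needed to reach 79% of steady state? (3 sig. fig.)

k = ln 2 / 7.91 = 0.08763 h⁻¹
f = 1 − e^(−kt)  ⇒  t = −ln(1 − f) / k
t = −ln(1 − 0.79) / 0.08763 = 1.561 / 0.08763 ≈ 17.8 hours

17.8 hours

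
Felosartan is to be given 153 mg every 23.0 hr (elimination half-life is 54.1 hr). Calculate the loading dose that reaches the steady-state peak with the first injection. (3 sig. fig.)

599 mg

k = ln 2 / 54.1 = 0.01281 hr⁻¹
Accumulation ratio R = 1 / (1 − e^(−kτ)) = 1 / (1 − e^(−0.01281×23.0)) = 1 / (1 − 0.7448) = 3.918
Loading dose = maintenance dose × R = 153 × 3.918 ≈ 599 mg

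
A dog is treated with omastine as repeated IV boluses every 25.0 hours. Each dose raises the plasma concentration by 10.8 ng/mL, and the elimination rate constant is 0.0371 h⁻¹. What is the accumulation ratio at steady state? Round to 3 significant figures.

1.65

Fraction remaining after one interval: e^(−kτ) = e^(−0.03710 × 25.0) = 0.3955
R = 1 / (1 − 0.3955) = 1 / 0.6045 ≈ 1.65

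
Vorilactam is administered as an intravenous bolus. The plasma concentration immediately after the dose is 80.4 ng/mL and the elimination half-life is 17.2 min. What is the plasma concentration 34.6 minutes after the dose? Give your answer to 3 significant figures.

19.9 ng/mL

k = ln 2 / 17.2 = 0.04030 min⁻¹
34.6 min is 2.012 half-lives, so C = 80.4 × (1/2)^2.012 = 80.4 × 0.2480 ≈ 19.9 ng/mL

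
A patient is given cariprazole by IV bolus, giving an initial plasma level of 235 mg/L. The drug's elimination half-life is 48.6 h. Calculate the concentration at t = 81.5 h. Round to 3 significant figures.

k = ln 2 / 48.6 = 0.01426 h⁻¹
81.5 h is 1.677 half-lives, so C = 235 × (1/2)^1.677 = 235 × 0.3127 ≈ 73.5 mg/L

73.5 mg/L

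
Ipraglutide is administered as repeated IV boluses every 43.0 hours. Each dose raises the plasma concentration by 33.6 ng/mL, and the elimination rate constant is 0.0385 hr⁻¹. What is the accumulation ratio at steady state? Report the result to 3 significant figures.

Fraction remaining after one interval: e^(−kτ) = e^(−0.03850 × 43.0) = 0.1910
R = 1 / (1 − 0.1910) = 1 / 0.8090 ≈ 1.24

1.24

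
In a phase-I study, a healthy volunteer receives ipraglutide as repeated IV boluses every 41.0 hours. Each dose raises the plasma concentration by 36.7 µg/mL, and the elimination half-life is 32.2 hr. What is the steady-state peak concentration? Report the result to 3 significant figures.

62.6 µg/mL

k = ln 2 / 32.2 = 0.02153 hr⁻¹
Fraction remaining after one interval: e^(−kτ) = e^(−0.02153 × 41.0) = 0.4137
R = 1 / (1 − 0.4137) = 1.706
Css,max = 36.7 × 1.706 ≈ 62.6 µg/mL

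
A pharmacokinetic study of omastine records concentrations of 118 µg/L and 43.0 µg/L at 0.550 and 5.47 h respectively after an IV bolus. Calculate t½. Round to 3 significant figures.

k = ln(C₁/C₂) / (t₂ − t₁) = ln(118/43.0) / (5.47 − 0.550)
  = 1.009 / 4.920 = 0.2052 h⁻¹
t½ = ln 2 / k = ln 2 / 0.2052 ≈ 3.38 hours

3.38 hours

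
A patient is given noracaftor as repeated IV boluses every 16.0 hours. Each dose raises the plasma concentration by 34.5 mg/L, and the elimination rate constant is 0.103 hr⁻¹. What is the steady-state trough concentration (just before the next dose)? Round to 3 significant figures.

Fraction remaining after one interval: e^(−kτ) = e^(−0.1030 × 16.0) = 0.1924
R = 1 / (1 − 0.1924) = 1.238
Css,max = 34.5 × 1.238 = 42.72 mg/L
Css,min = Css,max × e^(−kτ) = 42.72 × 0.1924 ≈ 8.22 mg/L

8.22 mg/L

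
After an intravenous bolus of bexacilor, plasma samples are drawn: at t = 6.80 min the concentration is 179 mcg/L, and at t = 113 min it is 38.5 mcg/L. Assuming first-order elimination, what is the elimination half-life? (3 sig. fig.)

47.9 minutes

k = ln(C₁/C₂) / (t₂ − t₁) = ln(179/38.5) / (113 − 6.80)
  = 1.537 / 106.2 = 0.01447 min⁻¹
t½ = ln 2 / k = ln 2 / 0.01447 ≈ 47.9 minutes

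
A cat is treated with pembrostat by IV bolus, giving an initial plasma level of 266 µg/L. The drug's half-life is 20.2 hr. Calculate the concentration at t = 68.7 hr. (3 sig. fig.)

25.2 µg/L

k = ln 2 / 20.2 = 0.03431 hr⁻¹
68.7 hr is 3.401 half-lives, so C = 266 × (1/2)^3.401 = 266 × 0.09467 ≈ 25.2 µg/L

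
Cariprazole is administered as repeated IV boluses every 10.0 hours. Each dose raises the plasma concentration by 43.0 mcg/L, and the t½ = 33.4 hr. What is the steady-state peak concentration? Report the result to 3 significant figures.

229 mcg/L

k = ln 2 / 33.4 = 0.02075 hr⁻¹
Fraction remaining after one interval: e^(−kτ) = e^(−0.02075 × 10.0) = 0.8126
R = 1 / (1 − 0.8126) = 5.336
Css,max = 43.0 × 5.336 ≈ 229 mcg/L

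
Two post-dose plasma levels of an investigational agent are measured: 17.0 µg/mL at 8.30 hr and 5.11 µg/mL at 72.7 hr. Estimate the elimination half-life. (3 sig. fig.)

37.1 hours

k = ln(C₁/C₂) / (t₂ − t₁) = ln(17.0/5.11) / (72.7 − 8.30)
  = 1.202 / 64.40 = 0.01866 hr⁻¹
t½ = ln 2 / k = ln 2 / 0.01866 ≈ 37.1 hours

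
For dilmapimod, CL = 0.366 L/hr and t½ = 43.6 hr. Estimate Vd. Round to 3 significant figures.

23.0 L

k = ln 2 / t½ = ln 2 / 43.6 = 0.01590 hr⁻¹
V = CL / k = 0.366 / 0.01590 ≈ 23.0 L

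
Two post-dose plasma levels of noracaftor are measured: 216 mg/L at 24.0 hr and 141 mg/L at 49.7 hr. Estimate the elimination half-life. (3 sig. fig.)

41.8 hours

k = ln(C₁/C₂) / (t₂ − t₁) = ln(216/141) / (49.7 − 24.0)
  = 0.4265 / 25.70 = 0.01660 hr⁻¹
t½ = ln 2 / k = ln 2 / 0.01660 ≈ 41.8 hours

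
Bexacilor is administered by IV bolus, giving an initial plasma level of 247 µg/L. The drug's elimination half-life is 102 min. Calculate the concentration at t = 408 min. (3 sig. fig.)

15.4 µg/L

k = ln 2 / 102 = 0.006796 min⁻¹
C(t) = C₀ e^(−kt) = 247 × e^(−0.006796 × 408) = 247 × e^(−2.773) = 247 × 0.06250 ≈ 15.4 µg/L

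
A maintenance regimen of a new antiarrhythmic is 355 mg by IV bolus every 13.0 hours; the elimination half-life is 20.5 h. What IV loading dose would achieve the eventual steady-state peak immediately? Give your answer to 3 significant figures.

k = ln 2 / 20.5 = 0.03381 h⁻¹
Accumulation ratio R = 1 / (1 − e^(−kτ)) = 1 / (1 − e^(−0.03381×13.0)) = 1 / (1 − 0.6443) = 2.812
Loading dose = maintenance dose × R = 355 × 2.812 ≈ 998 mg

998 mg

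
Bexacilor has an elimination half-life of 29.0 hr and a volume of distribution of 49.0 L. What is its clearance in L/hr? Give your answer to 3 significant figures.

1.17 L/hr

k = ln 2 / t½ = ln 2 / 29.0 = 0.02390 hr⁻¹
CL = k · V = 0.02390 × 49.0 ≈ 1.17 L/hr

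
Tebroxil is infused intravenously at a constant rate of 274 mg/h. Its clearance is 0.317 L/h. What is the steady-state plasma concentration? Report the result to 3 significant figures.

864 µg/mL

Css = infusion rate / CL = 274 / 0.317 ≈ 864 µg/mL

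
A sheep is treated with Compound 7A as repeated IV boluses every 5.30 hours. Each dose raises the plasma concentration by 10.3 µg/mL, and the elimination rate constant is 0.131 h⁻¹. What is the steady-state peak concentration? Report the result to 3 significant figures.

20.6 µg/mL

Fraction remaining after one interval: e^(−kτ) = e^(−0.1310 × 5.30) = 0.4994
R = 1 / (1 − 0.4994) = 1.998
Css,max = 10.3 × 1.998 ≈ 20.6 µg/mL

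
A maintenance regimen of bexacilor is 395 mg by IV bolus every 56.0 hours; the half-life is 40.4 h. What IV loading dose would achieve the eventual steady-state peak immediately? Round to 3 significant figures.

k = ln 2 / 40.4 = 0.01716 h⁻¹
Accumulation ratio R = 1 / (1 − e^(−kτ)) = 1 / (1 − e^(−0.01716×56.0)) = 1 / (1 − 0.3826) = 1.620
Loading dose = maintenance dose × R = 395 × 1.620 ≈ 640 mg

640 mg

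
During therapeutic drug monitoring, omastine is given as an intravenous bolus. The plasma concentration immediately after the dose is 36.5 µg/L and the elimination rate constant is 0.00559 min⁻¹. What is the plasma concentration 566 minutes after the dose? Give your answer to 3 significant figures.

C(t) = C₀ e^(−kt) = 36.5 × e^(−0.005590 × 566) = 36.5 × e^(−3.164) = 36.5 × 0.04226 ≈ 1.54 µg/L

1.54 µg/L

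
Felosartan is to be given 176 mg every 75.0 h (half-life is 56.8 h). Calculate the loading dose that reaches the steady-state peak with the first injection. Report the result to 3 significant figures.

294 mg

k = ln 2 / 56.8 = 0.01220 h⁻¹
Accumulation ratio R = 1 / (1 − e^(−kτ)) = 1 / (1 − e^(−0.01220×75.0)) = 1 / (1 − 0.4004) = 1.668
Loading dose = maintenance dose × R = 176 × 1.668 ≈ 294 mg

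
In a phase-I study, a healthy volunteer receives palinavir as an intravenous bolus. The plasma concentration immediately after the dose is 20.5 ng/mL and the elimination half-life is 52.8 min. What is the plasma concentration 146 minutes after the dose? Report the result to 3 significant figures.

3.02 ng/mL

k = ln 2 / 52.8 = 0.01313 min⁻¹
C(t) = C₀ e^(−kt) = 20.5 × e^(−0.01313 × 146) = 20.5 × e^(−1.917) = 20.5 × 0.1471 ≈ 3.02 ng/mL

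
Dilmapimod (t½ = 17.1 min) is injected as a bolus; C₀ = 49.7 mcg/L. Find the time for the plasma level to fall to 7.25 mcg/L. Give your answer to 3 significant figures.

47.5 minutes

k = ln 2 / 17.1 = 0.04053 min⁻¹
C(t) = C₀ e^(−kt)  ⇒  t = ln(C₀/C) / k
t = ln(49.7/7.25) / 0.04053 = 1.925 / 0.04053 ≈ 47.5 minutes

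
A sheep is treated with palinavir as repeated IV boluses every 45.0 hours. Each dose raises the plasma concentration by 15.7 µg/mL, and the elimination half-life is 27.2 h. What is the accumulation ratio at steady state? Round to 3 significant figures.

k = ln 2 / 27.2 = 0.02548 h⁻¹
Fraction remaining after one interval: e^(−kτ) = e^(−0.02548 × 45.0) = 0.3177
R = 1 / (1 − 0.3177) = 1 / 0.6823 ≈ 1.47

1.47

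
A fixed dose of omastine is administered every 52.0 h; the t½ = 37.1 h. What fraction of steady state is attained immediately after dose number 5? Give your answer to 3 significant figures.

0.992

k = ln 2 / 37.1 = 0.01868 h⁻¹
f_n = 1 − e^(−nkτ) = 1 − e^(−5 × 0.01868 × 52.0) = 1 − e^(−4.858) = 1 − 0.007769 ≈ 0.992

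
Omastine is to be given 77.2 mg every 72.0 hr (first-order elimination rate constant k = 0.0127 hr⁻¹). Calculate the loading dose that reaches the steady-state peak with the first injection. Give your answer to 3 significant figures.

129 mg

Accumulation ratio R = 1 / (1 − e^(−kτ)) = 1 / (1 − e^(−0.01270×72.0)) = 1 / (1 − 0.4008) = 1.669
Loading dose = maintenance dose × R = 77.2 × 1.669 ≈ 129 mg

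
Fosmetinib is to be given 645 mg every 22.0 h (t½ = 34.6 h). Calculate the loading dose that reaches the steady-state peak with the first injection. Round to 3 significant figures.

1810 mg

k = ln 2 / 34.6 = 0.02003 h⁻¹
Accumulation ratio R = 1 / (1 − e^(−kτ)) = 1 / (1 − e^(−0.02003×22.0)) = 1 / (1 − 0.6436) = 2.806
Loading dose = maintenance dose × R = 645 × 2.806 ≈ 1810 mg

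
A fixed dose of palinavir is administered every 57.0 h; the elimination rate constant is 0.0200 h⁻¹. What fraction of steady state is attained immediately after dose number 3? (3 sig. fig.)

f_n = 1 − e^(−nkτ) = 1 − e^(−3 × 0.02000 × 57.0) = 1 − e^(−3.420) = 1 − 0.03271 ≈ 0.967

0.967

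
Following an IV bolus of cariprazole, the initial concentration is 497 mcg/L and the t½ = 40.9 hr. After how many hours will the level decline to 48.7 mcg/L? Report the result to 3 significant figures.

k = ln 2 / 40.9 = 0.01695 hr⁻¹
C(t) = C₀ e^(−kt)  ⇒  t = ln(C₀/C) / k
t = ln(497/48.7) / 0.01695 = 2.323 / 0.01695 ≈ 137 hours

137 hours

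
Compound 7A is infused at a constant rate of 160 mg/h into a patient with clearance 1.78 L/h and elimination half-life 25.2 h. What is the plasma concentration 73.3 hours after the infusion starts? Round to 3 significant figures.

Css = rate / CL = 160 / 1.78 = 89.89 µg/mL
k = ln 2 / 25.2 = 0.02751 h⁻¹
C(t) = Css (1 − e^(−kt)) = 89.89 × (1 − e^(−2.016)) = 89.89 × 0.8668 ≈ 77.9 µg/mL

77.9 µg/mL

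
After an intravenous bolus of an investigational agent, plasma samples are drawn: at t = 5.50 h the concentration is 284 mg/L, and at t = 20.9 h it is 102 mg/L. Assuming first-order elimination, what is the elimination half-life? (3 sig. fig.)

10.4 hours

k = ln(C₁/C₂) / (t₂ − t₁) = ln(284/102) / (20.9 − 5.50)
  = 1.024 / 15.40 = 0.06649 h⁻¹
t½ = ln 2 / k = ln 2 / 0.06649 ≈ 10.4 hours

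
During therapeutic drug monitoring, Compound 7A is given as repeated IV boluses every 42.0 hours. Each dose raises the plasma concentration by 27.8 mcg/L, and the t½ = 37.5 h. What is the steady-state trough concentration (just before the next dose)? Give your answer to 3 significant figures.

23.7 mcg/L

k = ln 2 / 37.5 = 0.01848 h⁻¹
Fraction remaining after one interval: e^(−kτ) = e^(−0.01848 × 42.0) = 0.4601
R = 1 / (1 − 0.4601) = 1.852
Css,max = 27.8 × 1.852 = 51.49 mcg/L
Css,min = Css,max × e^(−kτ) = 51.49 × 0.4601 ≈ 23.7 mcg/L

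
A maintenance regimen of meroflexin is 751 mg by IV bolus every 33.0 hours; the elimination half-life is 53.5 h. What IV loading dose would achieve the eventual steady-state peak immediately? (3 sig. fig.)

2160 mg

k = ln 2 / 53.5 = 0.01296 h⁻¹
Accumulation ratio R = 1 / (1 − e^(−kτ)) = 1 / (1 − e^(−0.01296×33.0)) = 1 / (1 − 0.6521) = 2.874
Loading dose = maintenance dose × R = 751 × 2.874 ≈ 2160 mg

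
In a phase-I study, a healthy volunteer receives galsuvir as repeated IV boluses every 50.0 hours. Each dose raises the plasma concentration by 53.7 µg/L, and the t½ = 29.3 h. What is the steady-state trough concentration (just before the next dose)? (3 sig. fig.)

23.7 µg/L

k = ln 2 / 29.3 = 0.02366 h⁻¹
Fraction remaining after one interval: e^(−kτ) = e^(−0.02366 × 50.0) = 0.3064
R = 1 / (1 − 0.3064) = 1.442
Css,max = 53.7 × 1.442 = 77.42 µg/L
Css,min = Css,max × e^(−kτ) = 77.42 × 0.3064 ≈ 23.7 µg/L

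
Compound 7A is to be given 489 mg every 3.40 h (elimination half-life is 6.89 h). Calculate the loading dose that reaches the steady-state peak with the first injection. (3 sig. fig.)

k = ln 2 / 6.89 = 0.1006 h⁻¹
Accumulation ratio R = 1 / (1 − e^(−kτ)) = 1 / (1 − e^(−0.1006×3.40)) = 1 / (1 − 0.7103) = 3.452
Loading dose = maintenance dose × R = 489 × 3.452 ≈ 1690 mg

1690 mg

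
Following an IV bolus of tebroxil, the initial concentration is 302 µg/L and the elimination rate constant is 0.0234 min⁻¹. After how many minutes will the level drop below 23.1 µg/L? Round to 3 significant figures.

C(t) = C₀ e^(−kt)  ⇒  t = ln(C₀/C) / k
t = ln(302/23.1) / 0.02340 = 2.571 / 0.02340 ≈ 110 minutes

110 minutes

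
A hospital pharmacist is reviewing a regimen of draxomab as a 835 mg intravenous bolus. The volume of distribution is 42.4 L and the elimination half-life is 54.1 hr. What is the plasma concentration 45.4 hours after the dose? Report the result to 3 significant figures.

C₀ = dose / V = 835 / 42.4 = 19.69 mg/L
k = ln 2 / 54.1 = 0.01281 hr⁻¹
C(t) = C₀ e^(−kt) = 19.69 × e^(−0.01281 × 45.4) = 19.69 × e^(−0.5817) = 19.69 × 0.5590 ≈ 11.0 mg/L

11.0 mg/L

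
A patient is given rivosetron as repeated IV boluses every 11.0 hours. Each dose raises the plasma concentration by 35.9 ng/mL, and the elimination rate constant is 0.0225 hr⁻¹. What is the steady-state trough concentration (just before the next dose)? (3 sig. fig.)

Fraction remaining after one interval: e^(−kτ) = e^(−0.02250 × 11.0) = 0.7808
R = 1 / (1 − 0.7808) = 4.561
Css,max = 35.9 × 4.561 = 163.7 ng/mL
Css,min = Css,max × e^(−kτ) = 163.7 × 0.7808 ≈ 128 ng/mL

128 ng/mL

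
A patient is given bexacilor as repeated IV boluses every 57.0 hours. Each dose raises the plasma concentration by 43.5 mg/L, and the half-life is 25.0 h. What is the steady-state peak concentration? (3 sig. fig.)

k = ln 2 / 25.0 = 0.02773 h⁻¹
Fraction remaining after one interval: e^(−kτ) = e^(−0.02773 × 57.0) = 0.2059
R = 1 / (1 − 0.2059) = 1.259
Css,max = 43.5 × 1.259 ≈ 54.8 mg/L

54.8 mg/L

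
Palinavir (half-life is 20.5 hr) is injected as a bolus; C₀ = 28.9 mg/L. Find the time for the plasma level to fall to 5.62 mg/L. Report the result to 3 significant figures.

k = ln 2 / 20.5 = 0.03381 hr⁻¹
C(t) = C₀ e^(−kt)  ⇒  t = ln(C₀/C) / k
t = ln(28.9/5.62) / 0.03381 = 1.638 / 0.03381 ≈ 48.4 hours

48.4 hours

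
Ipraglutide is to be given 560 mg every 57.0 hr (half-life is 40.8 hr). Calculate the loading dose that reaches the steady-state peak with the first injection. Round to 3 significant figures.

903 mg

k = ln 2 / 40.8 = 0.01699 hr⁻¹
Accumulation ratio R = 1 / (1 − e^(−kτ)) = 1 / (1 − e^(−0.01699×57.0)) = 1 / (1 − 0.3797) = 1.612
Loading dose = maintenance dose × R = 560 × 1.612 ≈ 903 mg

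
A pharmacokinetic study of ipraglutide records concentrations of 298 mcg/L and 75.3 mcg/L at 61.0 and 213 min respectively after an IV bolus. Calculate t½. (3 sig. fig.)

76.6 minutes

k = ln(C₁/C₂) / (t₂ − t₁) = ln(298/75.3) / (213 − 61.0)
  = 1.376 / 152.0 = 0.009050 min⁻¹
t½ = ln 2 / k = ln 2 / 0.009050 ≈ 76.6 minutes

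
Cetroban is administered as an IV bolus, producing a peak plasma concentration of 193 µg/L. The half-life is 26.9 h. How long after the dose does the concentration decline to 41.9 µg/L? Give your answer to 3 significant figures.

59.3 hours

k = ln 2 / 26.9 = 0.02577 h⁻¹
C(t) = C₀ e^(−kt)  ⇒  t = ln(C₀/C) / k
t = ln(193/41.9) / 0.02577 = 1.527 / 0.02577 ≈ 59.3 hours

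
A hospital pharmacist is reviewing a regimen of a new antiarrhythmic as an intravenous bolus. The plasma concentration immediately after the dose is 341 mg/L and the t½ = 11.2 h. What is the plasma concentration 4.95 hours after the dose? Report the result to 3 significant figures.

k = ln 2 / 11.2 = 0.06189 h⁻¹
4.95 h is 0.4420 half-lives, so C = 341 × (1/2)^0.4420 = 341 × 0.7361 ≈ 251 mg/L

251 mg/L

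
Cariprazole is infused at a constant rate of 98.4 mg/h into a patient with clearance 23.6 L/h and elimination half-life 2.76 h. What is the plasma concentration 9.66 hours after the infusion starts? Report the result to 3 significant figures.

3.80 µg/mL

Css = rate / CL = 98.4 / 23.6 = 4.169 µg/mL
k = ln 2 / 2.76 = 0.2511 h⁻¹
C(t) = Css (1 − e^(−kt)) = 4.169 × (1 − e^(−2.426)) = 4.169 × 0.9116 ≈ 3.80 µg/mL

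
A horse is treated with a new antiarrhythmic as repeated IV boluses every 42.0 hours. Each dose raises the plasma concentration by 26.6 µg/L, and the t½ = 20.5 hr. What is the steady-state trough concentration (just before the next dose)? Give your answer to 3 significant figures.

k = ln 2 / 20.5 = 0.03381 hr⁻¹
Fraction remaining after one interval: e^(−kτ) = e^(−0.03381 × 42.0) = 0.2417
R = 1 / (1 − 0.2417) = 1.319
Css,max = 26.6 × 1.319 = 35.08 µg/L
Css,min = Css,max × e^(−kτ) = 35.08 × 0.2417 ≈ 8.48 µg/L

8.48 µg/L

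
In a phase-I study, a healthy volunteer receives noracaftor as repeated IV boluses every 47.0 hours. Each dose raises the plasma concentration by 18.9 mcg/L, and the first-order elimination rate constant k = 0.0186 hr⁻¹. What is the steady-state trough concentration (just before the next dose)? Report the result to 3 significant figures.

Fraction remaining after one interval: e^(−kτ) = e^(−0.01860 × 47.0) = 0.4172
R = 1 / (1 − 0.4172) = 1.716
Css,max = 18.9 × 1.716 = 32.43 mcg/L
Css,min = Css,max × e^(−kτ) = 32.43 × 0.4172 ≈ 13.5 mcg/L

13.5 mcg/L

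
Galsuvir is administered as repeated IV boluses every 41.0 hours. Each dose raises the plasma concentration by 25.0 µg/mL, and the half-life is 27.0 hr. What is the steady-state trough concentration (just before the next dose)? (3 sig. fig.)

k = ln 2 / 27.0 = 0.02567 hr⁻¹
Fraction remaining after one interval: e^(−kτ) = e^(−0.02567 × 41.0) = 0.3490
R = 1 / (1 − 0.3490) = 1.536
Css,max = 25.0 × 1.536 = 38.41 µg/mL
Css,min = Css,max × e^(−kτ) = 38.41 × 0.3490 ≈ 13.4 µg/mL

13.4 µg/mL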